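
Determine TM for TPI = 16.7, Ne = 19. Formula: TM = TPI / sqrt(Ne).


Formula: TM = TPI / sqrt(Ne)
Step 1: sqrt(Ne) = sqrt(19) = 4.3589
Step 2: TM = 16.7 / 4.3589 = 3.83

3.83 TM


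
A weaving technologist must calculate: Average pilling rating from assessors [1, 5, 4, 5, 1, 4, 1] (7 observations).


Formula: Mean = sum / count
Sum = 1 + 5 + 4 + 5 + 1 + 4 + 1 = 21
Mean = 21 / 7 = 3.0

3.0


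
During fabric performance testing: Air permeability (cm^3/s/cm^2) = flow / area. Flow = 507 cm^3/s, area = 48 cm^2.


Formula: Air Permeability = Airflow / Test Area
AP = 507 cm^3/s / 48 cm^2
AP = 10.6 cm^3/s/cm^2

10.6 cm^3/s/cm^2


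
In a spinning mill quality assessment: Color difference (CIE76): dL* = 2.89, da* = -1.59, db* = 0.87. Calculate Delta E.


Formula: Delta E = sqrt(dL*^2 + da*^2 + db*^2)
Step 1: dL*^2 = 2.89^2 = 8.3521
Step 2: da*^2 = (-1.59)^2 = 2.5281
Step 3: db*^2 = 0.87^2 = 0.7569
Step 4: Sum = 8.3521 + 2.5281 + 0.7569 = 11.6371
Step 5: Delta E = sqrt(11.6371) = 3.41

3.41 Delta E


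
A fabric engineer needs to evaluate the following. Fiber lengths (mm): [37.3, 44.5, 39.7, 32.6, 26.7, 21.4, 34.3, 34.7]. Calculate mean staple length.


Formula: Mean = sum of lengths / count
Sum = 37.3 + 44.5 + 39.7 + 32.6 + 26.7 + 21.4 + 34.3 + 34.7
Sum = 271.2 mm
Mean = 271.2 / 8 = 33.90 mm

33.90 mm


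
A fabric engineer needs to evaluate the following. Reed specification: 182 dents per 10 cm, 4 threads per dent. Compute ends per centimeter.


Formula: EPC = (dents per 10 cm * ends per dent) / 10
Step 1: Total ends per 10 cm = 182 * 4 = 728
Step 2: EPC = 728 / 10 = 72.8 ends/cm

72.8 ends/cm


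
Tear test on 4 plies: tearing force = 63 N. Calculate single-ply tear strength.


Formula: Per-ply strength = Total force / Number of plies
Per-ply = 63 N / 4
Per-ply = 15.75 N

15.75 N


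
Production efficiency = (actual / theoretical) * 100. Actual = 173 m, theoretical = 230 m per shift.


Formula: Efficiency% = (Actual output / Theoretical output) * 100
Efficiency% = (173 / 230) * 100
Efficiency% = 0.752174 * 100 = 75.2174% ≈ 75.2%

75.2%


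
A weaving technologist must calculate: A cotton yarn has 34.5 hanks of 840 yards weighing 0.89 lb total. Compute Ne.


Formula: Ne = hanks / mass_lb
Substituting: Ne = 34.5 / 0.89
Ne = 38.8

38.8 Ne


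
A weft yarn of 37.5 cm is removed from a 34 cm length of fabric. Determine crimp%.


Formula: Crimp% = ((L_yarn - L_fabric) / L_fabric) * 100
Step 1: Extension = 37.5 - 34 = 3.5 cm
Step 2: Crimp% = (3.5 / 34) * 100
Step 3: Crimp% = 0.102941 * 100 = 10.2941% ≈ 10.3%

10.3%


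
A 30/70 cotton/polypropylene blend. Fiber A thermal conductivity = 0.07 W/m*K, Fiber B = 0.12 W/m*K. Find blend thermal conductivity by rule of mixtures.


Formula: Blend property = (fraction_A * property_A) + (fraction_B * property_B)
Step 1: Contribution A = 30/100 * 0.07 W/m*K = 0.021 W/m*K
Step 2: Contribution B = 70/100 * 0.12 W/m*K = 0.084 W/m*K
Step 3: Blend thermal conductivity = 0.021 + 0.084 = 0.105 W/m*K

0.105 W/m*K


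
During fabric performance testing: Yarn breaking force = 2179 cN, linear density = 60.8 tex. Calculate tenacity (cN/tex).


Formula: Tenacity = Breaking force / Linear density
Tenacity = 2179 cN / 60.8 tex
Tenacity = 35.84 cN/tex

35.84 cN/tex


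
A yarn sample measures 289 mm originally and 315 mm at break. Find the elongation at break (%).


Formula: Elongation (%) = ((L_break - L0) / L0) * 100
Step 1: Extension = 315 - 289 = 26 mm
Step 2: Elongation = (26 / 289) * 100
Step 3: Elongation = 0.089965 * 100 = 8.9965% ≈ 9.0%

9.0%


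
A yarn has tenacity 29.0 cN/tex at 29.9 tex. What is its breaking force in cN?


Formula: Breaking force = Tenacity * Linear density
F = 29.0 cN/tex * 29.9 tex
F = 867.10 cN

867.10 cN


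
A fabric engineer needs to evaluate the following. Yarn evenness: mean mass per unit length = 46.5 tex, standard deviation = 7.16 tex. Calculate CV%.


Formula: CV% = (standard deviation / mean) * 100
Step 1: Ratio = 7.16 / 46.5 = 0.153978
Step 2: CV% = 0.153978 * 100 = 15.3978% ≈ 15.4%

15.4%


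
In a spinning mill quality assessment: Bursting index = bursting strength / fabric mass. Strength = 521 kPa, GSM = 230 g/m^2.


Formula: Bursting Index = Bursting Strength / Fabric GSM
BI = 521 kPa / 230 g/m^2
BI = 2.265 kPa/(g/m^2)

2.265 kPa/(g/m^2)


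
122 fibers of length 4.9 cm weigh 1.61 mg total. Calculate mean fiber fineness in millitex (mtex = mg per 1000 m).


Formula: fineness (mtex) = mass (mg) / total length (km) = (mass_mg / total_length_m) * 1000
Step 1: Convert fiber length: 4.9 cm = 0.049 m
Step 2: Total fiber length = 122 * 0.049 = 5.978 m
Step 3: Linear density = 1.61 mg / 5.978 m = 0.2693 mg/m
Step 4: fineness = 0.2693 * 1000 = 269.3 mtex

269.3 mtex


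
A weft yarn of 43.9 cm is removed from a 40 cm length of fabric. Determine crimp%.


Formula: Crimp% = ((L_yarn - L_fabric) / L_fabric) * 100
Step 1: Extension = 43.9 - 40 = 3.9 cm
Step 2: Crimp% = (3.9 / 40) * 100
Step 3: Crimp% = 0.0975 * 100 = 9.75% ≈ 9.8%

9.8%


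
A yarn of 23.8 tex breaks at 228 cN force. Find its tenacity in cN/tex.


Formula: Tenacity = Breaking force / Linear density
Tenacity = 228 cN / 23.8 tex
Tenacity = 9.58 cN/tex

9.58 cN/tex


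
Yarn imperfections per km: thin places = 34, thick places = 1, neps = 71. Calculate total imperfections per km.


Formula: Total = thin places + thick places + neps
Total = 34 + 1 + 71
Total = 106 imperfections/km

106 imperfections/km


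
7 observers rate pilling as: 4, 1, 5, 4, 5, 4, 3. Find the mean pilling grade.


Formula: Mean = sum / count
Sum = 4 + 1 + 5 + 4 + 5 + 4 + 3 = 26
Mean = 26 / 7 = 3.7

3.7


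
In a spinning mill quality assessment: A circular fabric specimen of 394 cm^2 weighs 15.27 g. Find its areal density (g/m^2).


Formula: GSM = mass_g / area_m2
Step 1: Convert area: 394 cm^2 = 394 / 10000 = 0.0394 m^2
Step 2: GSM = 15.27 g / 0.0394 m^2 = 387.6 g/m^2

387.6 g/m^2


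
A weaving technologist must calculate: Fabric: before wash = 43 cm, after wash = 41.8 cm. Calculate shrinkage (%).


Formula: Shrinkage% = ((L_before - L_after) / L_before) * 100
Step 1: Shrinkage = 43 - 41.8 = 1.2 cm
Step 2: Shrinkage% = (1.2 / 43) * 100
Step 3: Shrinkage% = 0.027907 * 100 = 2.7907% ≈ 2.8%

2.8%


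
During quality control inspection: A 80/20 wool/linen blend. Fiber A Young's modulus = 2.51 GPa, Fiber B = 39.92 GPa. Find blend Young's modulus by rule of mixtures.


Formula: Blend property = (fraction_A * property_A) + (fraction_B * property_B)
Step 1: Contribution A = 80/100 * 2.51 GPa = 2.008 GPa
Step 2: Contribution B = 20/100 * 39.92 GPa = 7.984 GPa
Step 3: Blend Young's modulus = 2.008 + 7.984 = 9.992 GPa

9.992 GPa


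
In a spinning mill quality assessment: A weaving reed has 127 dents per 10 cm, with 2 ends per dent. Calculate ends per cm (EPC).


Formula: EPC = (dents per 10 cm * ends per dent) / 10
Step 1: Total ends per 10 cm = 127 * 2 = 254
Step 2: EPC = 254 / 10 = 25.4 ends/cm

25.4 ends/cm


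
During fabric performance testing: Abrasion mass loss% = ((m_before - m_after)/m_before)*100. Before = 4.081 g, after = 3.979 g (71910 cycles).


Formula: Mass loss% = ((m_before - m_after) / m_before) * 100
Step 1: Mass loss = 4.081 - 3.979 = 0.102 g
Step 2: Ratio = 0.102 / 4.081 = 0.0249939
Step 3: Mass loss% = 0.0249939 * 100 = 2.49939% ≈ 2.50%

2.50%


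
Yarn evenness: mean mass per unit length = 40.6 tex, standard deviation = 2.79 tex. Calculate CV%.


Formula: CV% = (standard deviation / mean) * 100
Step 1: Ratio = 2.79 / 40.6 = 0.068719
Step 2: CV% = 0.068719 * 100 = 6.8719% ≈ 6.9%

6.9%


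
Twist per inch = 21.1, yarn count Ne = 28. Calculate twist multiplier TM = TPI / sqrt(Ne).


Formula: TM = TPI / sqrt(Ne)
Step 1: sqrt(Ne) = sqrt(28) = 5.2915
Step 2: TM = 21.1 / 5.2915 = 3.99

3.99 TM


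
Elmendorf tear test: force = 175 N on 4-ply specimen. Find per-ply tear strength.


Formula: Per-ply strength = Total force / Number of plies
Per-ply = 175 N / 4
Per-ply = 43.75 N

43.75 N


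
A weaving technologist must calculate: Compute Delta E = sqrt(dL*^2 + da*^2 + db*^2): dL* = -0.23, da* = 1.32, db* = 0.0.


Formula: Delta E = sqrt(dL*^2 + da*^2 + db*^2)
Step 1: dL*^2 = (-0.23)^2 = 0.0529
Step 2: da*^2 = 1.32^2 = 1.7424
Step 3: db*^2 = 0.0^2 = 0.0
Step 4: Sum = 0.0529 + 1.7424 + 0.0 = 1.7953
Step 5: Delta E = sqrt(1.7953) = 1.34

1.34 Delta E


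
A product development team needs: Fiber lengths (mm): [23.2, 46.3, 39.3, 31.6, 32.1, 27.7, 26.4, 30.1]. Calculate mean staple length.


Formula: Mean = sum of lengths / count
Sum = 23.2 + 46.3 + 39.3 + 31.6 + 32.1 + 27.7 + 26.4 + 30.1
Sum = 256.7 mm
Mean = 256.7 / 8 = 32.09 mm

32.09 mm


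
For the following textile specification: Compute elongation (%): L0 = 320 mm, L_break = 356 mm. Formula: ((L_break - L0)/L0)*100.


Formula: Elongation (%) = ((L_break - L0) / L0) * 100
Step 1: Extension = 356 - 320 = 36 mm
Step 2: Elongation = (36 / 320) * 100
Step 3: Elongation = 0.1125 * 100 = 11.25% ≈ 11.3%

11.3%


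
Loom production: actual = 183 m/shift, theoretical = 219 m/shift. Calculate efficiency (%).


Formula: Efficiency% = (Actual output / Theoretical output) * 100
Efficiency% = (183 / 219) * 100
Efficiency% = 0.835616 * 100 = 83.5616% ≈ 83.6%

83.6%


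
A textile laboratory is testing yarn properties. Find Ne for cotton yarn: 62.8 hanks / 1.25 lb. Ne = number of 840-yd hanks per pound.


Formula: Ne = hanks / mass_lb
Substituting: Ne = 62.8 / 1.25
Ne = 50.2

50.2 Ne


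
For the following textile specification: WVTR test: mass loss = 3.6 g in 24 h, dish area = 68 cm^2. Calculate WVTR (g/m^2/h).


Formula: WVTR = mass_loss / (area * time)
Step 1: Convert area: 68 cm^2 = 0.0068 m^2
Step 2: WVTR = 3.6 g / (0.0068 m^2 * 24 h)
Step 3: WVTR = 3.6 / 0.1632 = 22.1 g/m^2/h

22.1 g/m^2/h


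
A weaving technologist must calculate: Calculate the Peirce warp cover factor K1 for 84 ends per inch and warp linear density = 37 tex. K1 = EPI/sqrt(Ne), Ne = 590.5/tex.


Formula: K1 = EPI / sqrt(Ne), with Ne = 590.5 / tex_warp
Step 1: Ne = 590.5 / 37 = 15.959
Step 2: sqrt(Ne) = sqrt(15.959) = 3.9949
Step 3: K1 = 84 / 3.9949 = 21.0

21.0


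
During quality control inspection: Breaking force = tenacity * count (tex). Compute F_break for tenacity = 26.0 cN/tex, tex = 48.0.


Formula: Breaking force = Tenacity * Linear density
F = 26.0 cN/tex * 48.0 tex
F = 1248.00 cN

1248.00 cN


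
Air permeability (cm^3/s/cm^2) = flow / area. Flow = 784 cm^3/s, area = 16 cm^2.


Formula: Air Permeability = Airflow / Test Area
AP = 784 cm^3/s / 16 cm^2
AP = 49.0 cm^3/s/cm^2

49.0 cm^3/s/cm^2


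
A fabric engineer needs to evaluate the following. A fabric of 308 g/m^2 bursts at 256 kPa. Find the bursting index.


Formula: Bursting Index = Bursting Strength / Fabric GSM
BI = 256 kPa / 308 g/m^2
BI = 0.831 kPa/(g/m^2)

0.831 kPa/(g/m^2)


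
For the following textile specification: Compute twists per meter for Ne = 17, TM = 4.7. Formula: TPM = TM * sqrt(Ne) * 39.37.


Formula: TPM = TM * sqrt(Ne) * 39.37
Step 1: sqrt(Ne) = sqrt(17) = 4.1231
Step 2: TM * sqrt(Ne) = 4.7 * 4.1231 = 19.3786
Step 3: TPM = 19.3786 * 39.37 = 763 twists/m

763 twists/m


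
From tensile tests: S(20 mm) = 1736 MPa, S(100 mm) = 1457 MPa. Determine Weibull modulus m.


Formula: m = ln(L1/L2) / ln(S2/S1)
Step 1: ln(L1/L2) = ln(20/100) = -1.60944
Step 2: S2/S1 = 1457/1736 = 0.83929
Step 3: ln(S2/S1) = ln(0.83929) = -0.17520
Step 4: m = -1.60944 / -0.17520 = 9.19

9.19 (Weibull m)


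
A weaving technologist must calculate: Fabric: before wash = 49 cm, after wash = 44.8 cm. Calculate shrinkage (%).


Formula: Shrinkage% = ((L_before - L_after) / L_before) * 100
Step 1: Shrinkage = 49 - 44.8 = 4.2 cm
Step 2: Shrinkage% = (4.2 / 49) * 100
Step 3: Shrinkage% = 0.085714 * 100 = 8.5714% ≈ 8.6%

8.6%


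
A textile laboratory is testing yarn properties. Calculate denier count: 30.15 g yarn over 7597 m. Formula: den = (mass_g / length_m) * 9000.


Formula: den = (mass_g / length_m) * 9000
Substituting: den = (30.15 / 7597) * 9000
Intermediate: 30.15 / 7597 = 0.00396867 g/m
den = 0.00396867 * 9000 = 35.7 denier

35.7 denier


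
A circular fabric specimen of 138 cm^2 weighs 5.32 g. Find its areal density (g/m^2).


Formula: GSM = mass_g / area_m2
Step 1: Convert area: 138 cm^2 = 138 / 10000 = 0.0138 m^2
Step 2: GSM = 5.32 g / 0.0138 m^2 = 385.5 g/m^2

385.5 g/m^2


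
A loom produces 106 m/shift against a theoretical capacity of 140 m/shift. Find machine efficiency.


Formula: Efficiency% = (Actual output / Theoretical output) * 100
Efficiency% = (106 / 140) * 100
Efficiency% = 0.757143 * 100 = 75.7143% ≈ 75.7%

75.7%


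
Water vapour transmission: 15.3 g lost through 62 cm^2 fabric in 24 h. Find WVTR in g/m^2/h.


Formula: WVTR = mass_loss / (area * time)
Step 1: Convert area: 62 cm^2 = 0.0062 m^2
Step 2: WVTR = 15.3 g / (0.0062 m^2 * 24 h)
Step 3: WVTR = 15.3 / 0.1488 = 102.8 g/m^2/h

102.8 g/m^2/h


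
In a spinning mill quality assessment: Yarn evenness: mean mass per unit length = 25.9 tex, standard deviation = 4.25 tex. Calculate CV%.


Formula: CV% = (standard deviation / mean) * 100
Step 1: Ratio = 4.25 / 25.9 = 0.164093
Step 2: CV% = 0.164093 * 100 = 16.4093% ≈ 16.4%

16.4%


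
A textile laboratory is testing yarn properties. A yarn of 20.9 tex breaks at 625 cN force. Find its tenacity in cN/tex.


Formula: Tenacity = Breaking force / Linear density
Tenacity = 625 cN / 20.9 tex
Tenacity = 29.90 cN/tex

29.90 cN/tex


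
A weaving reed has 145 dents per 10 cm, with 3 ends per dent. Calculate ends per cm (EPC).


Formula: EPC = (dents per 10 cm * ends per dent) / 10
Step 1: Total ends per 10 cm = 145 * 3 = 435
Step 2: EPC = 435 / 10 = 43.5 ends/cm

43.5 ends/cm


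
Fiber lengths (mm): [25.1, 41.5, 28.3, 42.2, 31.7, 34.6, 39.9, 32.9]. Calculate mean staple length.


Formula: Mean = sum of lengths / count
Sum = 25.1 + 41.5 + 28.3 + 42.2 + 31.7 + 34.6 + 39.9 + 32.9
Sum = 276.2 mm
Mean = 276.2 / 8 = 34.53 mm

34.53 mm


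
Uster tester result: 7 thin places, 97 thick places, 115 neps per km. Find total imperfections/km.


Formula: Total = thin places + thick places + neps
Total = 7 + 97 + 115
Total = 219 imperfections/km

219 imperfections/km


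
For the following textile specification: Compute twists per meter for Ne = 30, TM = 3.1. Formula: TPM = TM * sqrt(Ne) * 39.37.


Formula: TPM = TM * sqrt(Ne) * 39.37
Step 1: sqrt(Ne) = sqrt(30) = 5.4772
Step 2: TM * sqrt(Ne) = 3.1 * 5.4772 = 16.9793
Step 3: TPM = 16.9793 * 39.37 = 668 twists/m

668 twists/m


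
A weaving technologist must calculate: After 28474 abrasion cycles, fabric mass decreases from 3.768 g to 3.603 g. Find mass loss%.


Formula: Mass loss% = ((m_before - m_after) / m_before) * 100
Step 1: Mass loss = 3.768 - 3.603 = 0.165 g
Step 2: Ratio = 0.165 / 3.768 = 0.0437898
Step 3: Mass loss% = 0.0437898 * 100 = 4.37898% ≈ 4.38%

4.38%


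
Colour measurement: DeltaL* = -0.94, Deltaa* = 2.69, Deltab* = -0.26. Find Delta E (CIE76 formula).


Formula: Delta E = sqrt(dL*^2 + da*^2 + db*^2)
Step 1: dL*^2 = (-0.94)^2 = 0.8836
Step 2: da*^2 = 2.69^2 = 7.2361
Step 3: db*^2 = (-0.26)^2 = 0.0676
Step 4: Sum = 0.8836 + 7.2361 + 0.0676 = 8.1873
Step 5: Delta E = sqrt(8.1873) = 2.86

2.86 Delta E


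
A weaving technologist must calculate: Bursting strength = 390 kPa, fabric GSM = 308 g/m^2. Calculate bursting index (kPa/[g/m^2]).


Formula: Bursting Index = Bursting Strength / Fabric GSM
BI = 390 kPa / 308 g/m^2
BI = 1.266 kPa/(g/m^2)

1.266 kPa/(g/m^2)


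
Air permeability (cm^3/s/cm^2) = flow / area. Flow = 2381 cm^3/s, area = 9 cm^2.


Formula: Air Permeability = Airflow / Test Area
AP = 2381 cm^3/s / 9 cm^2
AP = 264.6 cm^3/s/cm^2

264.6 cm^3/s/cm^2


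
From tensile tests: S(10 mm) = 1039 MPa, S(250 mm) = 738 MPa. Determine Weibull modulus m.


Formula: m = ln(L1/L2) / ln(S2/S1)
Step 1: ln(L1/L2) = ln(10/250) = -3.21888
Step 2: S2/S1 = 738/1039 = 0.7103
Step 3: ln(S2/S1) = ln(0.7103) = -0.34207
Step 4: m = -3.21888 / -0.34207 = 9.41

9.41 (Weibull m)


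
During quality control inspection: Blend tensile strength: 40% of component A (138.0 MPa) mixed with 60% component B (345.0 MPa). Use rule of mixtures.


Formula: Blend property = (fraction_A * property_A) + (fraction_B * property_B)
Step 1: Contribution A = 40/100 * 138.0 MPa = 55.2 MPa
Step 2: Contribution B = 60/100 * 345.0 MPa = 207.0 MPa
Step 3: Blend tensile strength = 55.2 + 207.0 = 262.2 MPa

262.2 MPa


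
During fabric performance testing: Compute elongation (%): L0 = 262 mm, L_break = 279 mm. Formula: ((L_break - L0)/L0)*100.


Formula: Elongation (%) = ((L_break - L0) / L0) * 100
Step 1: Extension = 279 - 262 = 17 mm
Step 2: Elongation = (17 / 262) * 100
Step 3: Elongation = 0.064885 * 100 = 6.4885% ≈ 6.5%

6.5%


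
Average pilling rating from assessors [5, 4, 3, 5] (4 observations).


Formula: Mean = sum / count
Sum = 5 + 4 + 3 + 5 = 17
Mean = 17 / 4 = 4.3

4.3


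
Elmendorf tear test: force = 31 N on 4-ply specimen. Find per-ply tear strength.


Formula: Per-ply strength = Total force / Number of plies
Per-ply = 31 N / 4
Per-ply = 7.75 N

7.75 N


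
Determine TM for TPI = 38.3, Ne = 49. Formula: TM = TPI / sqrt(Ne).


Formula: TM = TPI / sqrt(Ne)
Step 1: sqrt(Ne) = sqrt(49) = 7
Step 2: TM = 38.3 / 7 = 5.47

5.47 TM


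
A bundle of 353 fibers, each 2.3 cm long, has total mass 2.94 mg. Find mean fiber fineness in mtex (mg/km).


Formula: fineness (mtex) = mass (mg) / total length (km) = (mass_mg / total_length_m) * 1000
Step 1: Convert fiber length: 2.3 cm = 0.023 m
Step 2: Total fiber length = 353 * 0.023 = 8.119 m
Step 3: Linear density = 2.94 mg / 8.119 m = 0.3621 mg/m
Step 4: fineness = 0.3621 * 1000 = 362.1 mtex

362.1 mtex


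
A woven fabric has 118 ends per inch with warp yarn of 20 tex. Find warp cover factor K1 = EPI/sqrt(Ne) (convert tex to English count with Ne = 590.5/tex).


Formula: K1 = EPI / sqrt(Ne), with Ne = 590.5 / tex_warp
Step 1: Ne = 590.5 / 20 = 29.525
Step 2: sqrt(Ne) = sqrt(29.525) = 5.4337
Step 3: K1 = 118 / 5.4337 = 21.7

21.7


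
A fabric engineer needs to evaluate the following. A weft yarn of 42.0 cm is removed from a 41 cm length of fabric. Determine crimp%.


Formula: Crimp% = ((L_yarn - L_fabric) / L_fabric) * 100
Step 1: Extension = 42.0 - 41 = 1.0 cm
Step 2: Crimp% = (1.0 / 41) * 100
Step 3: Crimp% = 0.02439 * 100 = 2.439% ≈ 2.4%

2.4%


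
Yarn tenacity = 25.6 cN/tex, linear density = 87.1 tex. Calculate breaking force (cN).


Formula: Breaking force = Tenacity * Linear density
F = 25.6 cN/tex * 87.1 tex
F = 2229.76 cN

2229.76 cN


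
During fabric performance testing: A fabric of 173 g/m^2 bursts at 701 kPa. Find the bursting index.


Formula: Bursting Index = Bursting Strength / Fabric GSM
BI = 701 kPa / 173 g/m^2
BI = 4.052 kPa/(g/m^2)

4.052 kPa/(g/m^2)


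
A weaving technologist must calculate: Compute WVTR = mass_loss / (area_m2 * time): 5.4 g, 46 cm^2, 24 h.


Formula: WVTR = mass_loss / (area * time)
Step 1: Convert area: 46 cm^2 = 0.0046 m^2
Step 2: WVTR = 5.4 g / (0.0046 m^2 * 24 h)
Step 3: WVTR = 5.4 / 0.1104 = 48.9 g/m^2/h

48.9 g/m^2/h


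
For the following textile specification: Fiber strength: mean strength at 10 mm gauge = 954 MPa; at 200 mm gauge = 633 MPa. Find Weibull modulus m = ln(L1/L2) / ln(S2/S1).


Formula: m = ln(L1/L2) / ln(S2/S1)
Step 1: ln(L1/L2) = ln(10/200) = -2.99573
Step 2: S2/S1 = 633/954 = 0.66352
Step 3: ln(S2/S1) = ln(0.66352) = -0.41020
Step 4: m = -2.99573 / -0.41020 = 7.30

7.30 (Weibull m)


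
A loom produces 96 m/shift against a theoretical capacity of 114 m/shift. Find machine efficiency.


Formula: Efficiency% = (Actual output / Theoretical output) * 100
Efficiency% = (96 / 114) * 100
Efficiency% = 0.842105 * 100 = 84.2105% ≈ 84.2%

84.2%


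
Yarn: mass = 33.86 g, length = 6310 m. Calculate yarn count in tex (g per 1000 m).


Formula: Tex = (mass_g / length_m) * 1000
Substituting: Tex = (33.86 / 6310) * 1000
Intermediate: 33.86 / 6310 = 0.00536609 g/m
Tex = 0.00536609 * 1000 = 5.37 tex

5.37 tex


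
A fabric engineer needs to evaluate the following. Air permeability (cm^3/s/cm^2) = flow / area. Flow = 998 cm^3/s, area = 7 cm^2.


Formula: Air Permeability = Airflow / Test Area
AP = 998 cm^3/s / 7 cm^2
AP = 142.6 cm^3/s/cm^2

142.6 cm^3/s/cm^2


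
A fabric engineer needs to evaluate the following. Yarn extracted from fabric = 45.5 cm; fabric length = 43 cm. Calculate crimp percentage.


Formula: Crimp% = ((L_yarn - L_fabric) / L_fabric) * 100
Step 1: Extension = 45.5 - 43 = 2.5 cm
Step 2: Crimp% = (2.5 / 43) * 100
Step 3: Crimp% = 0.05814 * 100 = 5.814% ≈ 5.8%

5.8%


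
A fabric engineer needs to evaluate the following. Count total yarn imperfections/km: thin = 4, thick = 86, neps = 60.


Formula: Total = thin places + thick places + neps
Total = 4 + 86 + 60
Total = 150 imperfections/km

150 imperfections/km


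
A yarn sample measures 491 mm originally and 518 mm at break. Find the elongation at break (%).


Formula: Elongation (%) = ((L_break - L0) / L0) * 100
Step 1: Extension = 518 - 491 = 27 mm
Step 2: Elongation = (27 / 491) * 100
Step 3: Elongation = 0.05499 * 100 = 5.499% ≈ 5.5%

5.5%


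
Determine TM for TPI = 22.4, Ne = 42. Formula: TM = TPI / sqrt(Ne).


Formula: TM = TPI / sqrt(Ne)
Step 1: sqrt(Ne) = sqrt(42) = 6.4807
Step 2: TM = 22.4 / 6.4807 = 3.46

3.46 TM


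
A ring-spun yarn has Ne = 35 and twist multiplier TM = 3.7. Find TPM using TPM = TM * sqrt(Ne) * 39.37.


Formula: TPM = TM * sqrt(Ne) * 39.37
Step 1: sqrt(Ne) = sqrt(35) = 5.9161
Step 2: TM * sqrt(Ne) = 3.7 * 5.9161 = 21.8896
Step 3: TPM = 21.8896 * 39.37 = 862 twists/m

862 twists/m


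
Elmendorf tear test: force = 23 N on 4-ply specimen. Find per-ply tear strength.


Formula: Per-ply strength = Total force / Number of plies
Per-ply = 23 N / 4
Per-ply = 5.75 N

5.75 N


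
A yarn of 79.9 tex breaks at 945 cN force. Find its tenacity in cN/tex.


Formula: Tenacity = Breaking force / Linear density
Tenacity = 945 cN / 79.9 tex
Tenacity = 11.83 cN/tex

11.83 cN/tex


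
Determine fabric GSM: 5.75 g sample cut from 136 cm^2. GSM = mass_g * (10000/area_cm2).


Formula: GSM = mass_g / area_m2
Step 1: Convert area: 136 cm^2 = 136 / 10000 = 0.0136 m^2
Step 2: GSM = 5.75 g / 0.0136 m^2 = 422.8 g/m^2

422.8 g/m^2


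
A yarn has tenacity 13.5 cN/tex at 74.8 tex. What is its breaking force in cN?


Formula: Breaking force = Tenacity * Linear density
F = 13.5 cN/tex * 74.8 tex
F = 1009.80 cN

1009.80 cN


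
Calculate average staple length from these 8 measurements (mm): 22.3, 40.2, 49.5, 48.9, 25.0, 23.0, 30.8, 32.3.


Formula: Mean = sum of lengths / count
Sum = 22.3 + 40.2 + 49.5 + 48.9 + 25.0 + 23.0 + 30.8 + 32.3
Sum = 272.0 mm
Mean = 272.0 / 8 = 34.00 mm

34.00 mm


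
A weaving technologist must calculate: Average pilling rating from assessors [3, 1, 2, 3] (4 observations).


Formula: Mean = sum / count
Sum = 3 + 1 + 2 + 3 = 9
Mean = 9 / 4 = 2.3

2.3


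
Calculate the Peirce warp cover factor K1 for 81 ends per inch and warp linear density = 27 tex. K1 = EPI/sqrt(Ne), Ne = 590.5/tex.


Formula: K1 = EPI / sqrt(Ne), with Ne = 590.5 / tex_warp
Step 1: Ne = 590.5 / 27 = 21.87
Step 2: sqrt(Ne) = sqrt(21.87) = 4.6765
Step 3: K1 = 81 / 4.6765 = 17.3

17.3


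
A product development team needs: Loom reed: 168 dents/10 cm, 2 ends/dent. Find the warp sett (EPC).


Formula: EPC = (dents per 10 cm * ends per dent) / 10
Step 1: Total ends per 10 cm = 168 * 2 = 336
Step 2: EPC = 336 / 10 = 33.6 ends/cm

33.6 ends/cm


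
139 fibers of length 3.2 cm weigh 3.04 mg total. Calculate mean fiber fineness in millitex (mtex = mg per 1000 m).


Formula: fineness (mtex) = mass (mg) / total length (km) = (mass_mg / total_length_m) * 1000
Step 1: Convert fiber length: 3.2 cm = 0.032 m
Step 2: Total fiber length = 139 * 0.032 = 4.448 m
Step 3: Linear density = 3.04 mg / 4.448 m = 0.6835 mg/m
Step 4: fineness = 0.6835 * 1000 = 683.5 mtex

683.5 mtex


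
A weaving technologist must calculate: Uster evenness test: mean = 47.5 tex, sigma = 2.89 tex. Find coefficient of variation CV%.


Formula: CV% = (standard deviation / mean) * 100
Step 1: Ratio = 2.89 / 47.5 = 0.060842
Step 2: CV% = 0.060842 * 100 = 6.0842% ≈ 6.1%

6.1%


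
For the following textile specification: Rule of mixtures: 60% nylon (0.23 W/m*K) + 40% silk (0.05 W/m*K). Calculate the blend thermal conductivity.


Formula: Blend property = (fraction_A * property_A) + (fraction_B * property_B)
Step 1: Contribution A = 60/100 * 0.23 W/m*K = 0.138 W/m*K
Step 2: Contribution B = 40/100 * 0.05 W/m*K = 0.02 W/m*K
Step 3: Blend thermal conductivity = 0.138 + 0.02 = 0.158 W/m*K

0.158 W/m*K


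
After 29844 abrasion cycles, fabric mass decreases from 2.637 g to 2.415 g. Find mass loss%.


Formula: Mass loss% = ((m_before - m_after) / m_before) * 100
Step 1: Mass loss = 2.637 - 2.415 = 0.222 g
Step 2: Ratio = 0.222 / 2.637 = 0.0841866
Step 3: Mass loss% = 0.0841866 * 100 = 8.41866% ≈ 8.42%

8.42%


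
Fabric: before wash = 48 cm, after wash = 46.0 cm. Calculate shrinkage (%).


Formula: Shrinkage% = ((L_before - L_after) / L_before) * 100
Step 1: Shrinkage = 48 - 46.0 = 2.0 cm
Step 2: Shrinkage% = (2.0 / 48) * 100
Step 3: Shrinkage% = 0.041667 * 100 = 4.1667% ≈ 4.2%

4.2%


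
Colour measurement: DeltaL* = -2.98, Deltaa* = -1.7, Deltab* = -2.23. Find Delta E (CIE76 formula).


Formula: Delta E = sqrt(dL*^2 + da*^2 + db*^2)
Step 1: dL*^2 = (-2.98)^2 = 8.8804
Step 2: da*^2 = (-1.7)^2 = 2.89
Step 3: db*^2 = (-2.23)^2 = 4.9729
Step 4: Sum = 8.8804 + 2.89 + 4.9729 = 16.7433
Step 5: Delta E = sqrt(16.7433) = 4.09

4.09 Delta E


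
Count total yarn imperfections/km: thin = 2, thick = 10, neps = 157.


Formula: Total = thin places + thick places + neps
Total = 2 + 10 + 157
Total = 169 imperfections/km

169 imperfections/km


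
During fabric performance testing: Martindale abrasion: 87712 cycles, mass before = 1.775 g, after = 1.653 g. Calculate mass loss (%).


Formula: Mass loss% = ((m_before - m_after) / m_before) * 100
Step 1: Mass loss = 1.775 - 1.653 = 0.122 g
Step 2: Ratio = 0.122 / 1.775 = 0.0687324
Step 3: Mass loss% = 0.0687324 * 100 = 6.87324% ≈ 6.87%

6.87%


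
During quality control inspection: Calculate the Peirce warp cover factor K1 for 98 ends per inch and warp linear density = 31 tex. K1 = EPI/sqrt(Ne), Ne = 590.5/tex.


Formula: K1 = EPI / sqrt(Ne), with Ne = 590.5 / tex_warp
Step 1: Ne = 590.5 / 31 = 19.048
Step 2: sqrt(Ne) = sqrt(19.048) = 4.3644
Step 3: K1 = 98 / 4.3644 = 22.5

22.5


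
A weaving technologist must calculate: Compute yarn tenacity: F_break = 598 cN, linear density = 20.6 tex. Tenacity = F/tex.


Formula: Tenacity = Breaking force / Linear density
Tenacity = 598 cN / 20.6 tex
Tenacity = 29.03 cN/tex

29.03 cN/tex


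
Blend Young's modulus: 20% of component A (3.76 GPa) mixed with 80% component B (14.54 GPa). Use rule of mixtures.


Formula: Blend property = (fraction_A * property_A) + (fraction_B * property_B)
Step 1: Contribution A = 20/100 * 3.76 GPa = 0.752 GPa
Step 2: Contribution B = 80/100 * 14.54 GPa = 11.632 GPa
Step 3: Blend Young's modulus = 0.752 + 11.632 = 12.384 GPa

12.384 GPa


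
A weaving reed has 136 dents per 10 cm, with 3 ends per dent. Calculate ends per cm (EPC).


Formula: EPC = (dents per 10 cm * ends per dent) / 10
Step 1: Total ends per 10 cm = 136 * 3 = 408
Step 2: EPC = 408 / 10 = 40.8 ends/cm

40.8 ends/cm


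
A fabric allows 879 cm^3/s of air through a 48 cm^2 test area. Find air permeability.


Formula: Air Permeability = Airflow / Test Area
AP = 879 cm^3/s / 48 cm^2
AP = 18.3 cm^3/s/cm^2

18.3 cm^3/s/cm^2


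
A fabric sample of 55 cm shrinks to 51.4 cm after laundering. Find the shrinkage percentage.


Formula: Shrinkage% = ((L_before - L_after) / L_before) * 100
Step 1: Shrinkage = 55 - 51.4 = 3.6 cm
Step 2: Shrinkage% = (3.6 / 55) * 100
Step 3: Shrinkage% = 0.065455 * 100 = 6.5455% ≈ 6.5%

6.5%


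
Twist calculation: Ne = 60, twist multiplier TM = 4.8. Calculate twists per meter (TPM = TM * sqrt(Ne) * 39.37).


Formula: TPM = TM * sqrt(Ne) * 39.37
Step 1: sqrt(Ne) = sqrt(60) = 7.746
Step 2: TM * sqrt(Ne) = 4.8 * 7.746 = 37.1808
Step 3: TPM = 37.1808 * 39.37 = 1464 twists/m

1464 twists/m


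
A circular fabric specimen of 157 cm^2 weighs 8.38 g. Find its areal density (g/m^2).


Formula: GSM = mass_g / area_m2
Step 1: Convert area: 157 cm^2 = 157 / 10000 = 0.0157 m^2
Step 2: GSM = 8.38 g / 0.0157 m^2 = 533.8 g/m^2

533.8 g/m^2


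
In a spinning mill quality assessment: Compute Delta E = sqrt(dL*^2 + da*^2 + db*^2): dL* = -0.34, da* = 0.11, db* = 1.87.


Formula: Delta E = sqrt(dL*^2 + da*^2 + db*^2)
Step 1: dL*^2 = (-0.34)^2 = 0.1156
Step 2: da*^2 = 0.11^2 = 0.0121
Step 3: db*^2 = 1.87^2 = 3.4969
Step 4: Sum = 0.1156 + 0.0121 + 3.4969 = 3.6246
Step 5: Delta E = sqrt(3.6246) = 1.9

1.9 Delta E


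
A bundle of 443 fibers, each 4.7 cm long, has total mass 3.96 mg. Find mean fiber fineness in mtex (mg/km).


Formula: fineness (mtex) = mass (mg) / total length (km) = (mass_mg / total_length_m) * 1000
Step 1: Convert fiber length: 4.7 cm = 0.047 m
Step 2: Total fiber length = 443 * 0.047 = 20.821 m
Step 3: Linear density = 3.96 mg / 20.821 m = 0.1902 mg/m
Step 4: fineness = 0.1902 * 1000 = 190.2 mtex

190.2 mtex


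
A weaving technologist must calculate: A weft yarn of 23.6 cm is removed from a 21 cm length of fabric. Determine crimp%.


Formula: Crimp% = ((L_yarn - L_fabric) / L_fabric) * 100
Step 1: Extension = 23.6 - 21 = 2.6 cm
Step 2: Crimp% = (2.6 / 21) * 100
Step 3: Crimp% = 0.12381 * 100 = 12.381% ≈ 12.4%

12.4%


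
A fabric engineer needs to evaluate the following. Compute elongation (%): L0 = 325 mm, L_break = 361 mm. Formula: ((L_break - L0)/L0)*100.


Formula: Elongation (%) = ((L_break - L0) / L0) * 100
Step 1: Extension = 361 - 325 = 36 mm
Step 2: Elongation = (36 / 325) * 100
Step 3: Elongation = 0.110769 * 100 = 11.0769% ≈ 11.1%

11.1%


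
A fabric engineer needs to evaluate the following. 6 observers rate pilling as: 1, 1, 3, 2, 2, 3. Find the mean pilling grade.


Formula: Mean = sum / count
Sum = 1 + 1 + 3 + 2 + 2 + 3 = 12
Mean = 12 / 6 = 2.0

2.0


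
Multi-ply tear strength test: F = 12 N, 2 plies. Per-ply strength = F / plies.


Formula: Per-ply strength = Total force / Number of plies
Per-ply = 12 N / 2
Per-ply = 6 N

6 N


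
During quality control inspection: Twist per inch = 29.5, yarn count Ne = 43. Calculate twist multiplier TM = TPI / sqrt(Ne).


Formula: TM = TPI / sqrt(Ne)
Step 1: sqrt(Ne) = sqrt(43) = 6.5574
Step 2: TM = 29.5 / 6.5574 = 4.50

4.50 TM


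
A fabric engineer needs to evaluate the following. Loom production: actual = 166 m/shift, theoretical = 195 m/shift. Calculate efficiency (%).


Formula: Efficiency% = (Actual output / Theoretical output) * 100
Efficiency% = (166 / 195) * 100
Efficiency% = 0.851282 * 100 = 85.1282% ≈ 85.1%

85.1%


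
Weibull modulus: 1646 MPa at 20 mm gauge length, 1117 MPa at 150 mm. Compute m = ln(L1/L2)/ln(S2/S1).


Formula: m = ln(L1/L2) / ln(S2/S1)
Step 1: ln(L1/L2) = ln(20/150) = -2.01490
Step 2: S2/S1 = 1117/1646 = 0.67861
Step 3: ln(S2/S1) = ln(0.67861) = -0.38771
Step 4: m = -2.01490 / -0.38771 = 5.20

5.20 (Weibull m)


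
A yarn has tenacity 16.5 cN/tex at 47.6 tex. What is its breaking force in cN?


Formula: Breaking force = Tenacity * Linear density
F = 16.5 cN/tex * 47.6 tex
F = 785.40 cN

785.40 cN


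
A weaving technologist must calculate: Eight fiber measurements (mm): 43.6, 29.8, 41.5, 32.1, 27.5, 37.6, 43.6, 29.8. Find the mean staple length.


Formula: Mean = sum of lengths / count
Sum = 43.6 + 29.8 + 41.5 + 32.1 + 27.5 + 37.6 + 43.6 + 29.8
Sum = 285.5 mm
Mean = 285.5 / 8 = 35.69 mm

35.69 mm


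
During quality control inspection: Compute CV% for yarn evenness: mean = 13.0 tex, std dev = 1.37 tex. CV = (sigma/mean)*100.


Formula: CV% = (standard deviation / mean) * 100
Step 1: Ratio = 1.37 / 13.0 = 0.105385
Step 2: CV% = 0.105385 * 100 = 10.5385% ≈ 10.5%

10.5%


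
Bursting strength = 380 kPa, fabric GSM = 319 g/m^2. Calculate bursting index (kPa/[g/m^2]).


Formula: Bursting Index = Bursting Strength / Fabric GSM
BI = 380 kPa / 319 g/m^2
BI = 1.191 kPa/(g/m^2)

1.191 kPa/(g/m^2)


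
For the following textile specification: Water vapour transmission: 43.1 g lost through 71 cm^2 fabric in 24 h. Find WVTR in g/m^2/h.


Formula: WVTR = mass_loss / (area * time)
Step 1: Convert area: 71 cm^2 = 0.0071 m^2
Step 2: WVTR = 43.1 g / (0.0071 m^2 * 24 h)
Step 3: WVTR = 43.1 / 0.1704 = 252.9 g/m^2/h

252.9 g/m^2/h


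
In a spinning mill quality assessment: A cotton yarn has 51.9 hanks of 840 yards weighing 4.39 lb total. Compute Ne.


Formula: Ne = hanks / mass_lb
Substituting: Ne = 51.9 / 4.39
Ne = 11.8

11.8 Ne


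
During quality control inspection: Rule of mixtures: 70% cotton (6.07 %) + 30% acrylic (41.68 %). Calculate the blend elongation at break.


Formula: Blend property = (fraction_A * property_A) + (fraction_B * property_B)
Step 1: Contribution A = 70/100 * 6.07 % = 4.249 %
Step 2: Contribution B = 30/100 * 41.68 % = 12.504 %
Step 3: Blend elongation at break = 4.249 + 12.504 = 16.753 %

16.753 %


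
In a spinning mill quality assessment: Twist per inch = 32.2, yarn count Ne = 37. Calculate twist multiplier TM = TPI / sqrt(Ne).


Formula: TM = TPI / sqrt(Ne)
Step 1: sqrt(Ne) = sqrt(37) = 6.0828
Step 2: TM = 32.2 / 6.0828 = 5.29

5.29 TM


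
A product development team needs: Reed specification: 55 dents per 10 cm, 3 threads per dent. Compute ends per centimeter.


Formula: EPC = (dents per 10 cm * ends per dent) / 10
Step 1: Total ends per 10 cm = 55 * 3 = 165
Step 2: EPC = 165 / 10 = 16.5 ends/cm

16.5 ends/cm


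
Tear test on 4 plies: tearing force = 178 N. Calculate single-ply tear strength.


Formula: Per-ply strength = Total force / Number of plies
Per-ply = 178 N / 4
Per-ply = 44.5 N

44.5 N


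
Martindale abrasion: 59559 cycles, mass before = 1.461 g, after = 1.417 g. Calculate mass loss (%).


Formula: Mass loss% = ((m_before - m_after) / m_before) * 100
Step 1: Mass loss = 1.461 - 1.417 = 0.044 g
Step 2: Ratio = 0.044 / 1.461 = 0.0301164
Step 3: Mass loss% = 0.0301164 * 100 = 3.01164% ≈ 3.01%

3.01%


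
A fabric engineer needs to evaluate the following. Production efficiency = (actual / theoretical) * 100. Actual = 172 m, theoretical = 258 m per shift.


Formula: Efficiency% = (Actual output / Theoretical output) * 100
Efficiency% = (172 / 258) * 100
Efficiency% = 0.666667 * 100 = 66.6667% ≈ 66.7%

66.7%


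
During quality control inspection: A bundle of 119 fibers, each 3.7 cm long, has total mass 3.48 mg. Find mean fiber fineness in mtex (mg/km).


Formula: fineness (mtex) = mass (mg) / total length (km) = (mass_mg / total_length_m) * 1000
Step 1: Convert fiber length: 3.7 cm = 0.037 m
Step 2: Total fiber length = 119 * 0.037 = 4.403 m
Step 3: Linear density = 3.48 mg / 4.403 m = 0.7904 mg/m
Step 4: fineness = 0.7904 * 1000 = 790.4 mtex

790.4 mtex


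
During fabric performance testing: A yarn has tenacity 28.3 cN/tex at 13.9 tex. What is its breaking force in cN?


Formula: Breaking force = Tenacity * Linear density
F = 28.3 cN/tex * 13.9 tex
F = 393.37 cN

393.37 cN


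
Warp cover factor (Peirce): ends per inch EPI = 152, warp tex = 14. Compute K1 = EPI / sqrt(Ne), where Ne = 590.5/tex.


Formula: K1 = EPI / sqrt(Ne), with Ne = 590.5 / tex_warp
Step 1: Ne = 590.5 / 14 = 42.179
Step 2: sqrt(Ne) = sqrt(42.179) = 6.4945
Step 3: K1 = 152 / 6.4945 = 23.4

23.4


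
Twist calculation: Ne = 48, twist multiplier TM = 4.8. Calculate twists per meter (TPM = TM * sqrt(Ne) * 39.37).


Formula: TPM = TM * sqrt(Ne) * 39.37
Step 1: sqrt(Ne) = sqrt(48) = 6.9282
Step 2: TM * sqrt(Ne) = 4.8 * 6.9282 = 33.2554
Step 3: TPM = 33.2554 * 39.37 = 1309 twists/m

1309 twists/m


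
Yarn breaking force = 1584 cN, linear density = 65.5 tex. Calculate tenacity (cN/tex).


Formula: Tenacity = Breaking force / Linear density
Tenacity = 1584 cN / 65.5 tex
Tenacity = 24.18 cN/tex

24.18 cN/tex


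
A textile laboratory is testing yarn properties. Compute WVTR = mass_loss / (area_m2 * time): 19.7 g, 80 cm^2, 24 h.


Formula: WVTR = mass_loss / (area * time)
Step 1: Convert area: 80 cm^2 = 0.008 m^2
Step 2: WVTR = 19.7 g / (0.008 m^2 * 24 h)
Step 3: WVTR = 19.7 / 0.192 = 102.6 g/m^2/h

102.6 g/m^2/h


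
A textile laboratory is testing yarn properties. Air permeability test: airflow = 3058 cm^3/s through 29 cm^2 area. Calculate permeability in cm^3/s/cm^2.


Formula: Air Permeability = Airflow / Test Area
AP = 3058 cm^3/s / 29 cm^2
AP = 105.4 cm^3/s/cm^2

105.4 cm^3/s/cm^2


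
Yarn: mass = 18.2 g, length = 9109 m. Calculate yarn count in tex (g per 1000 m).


Formula: Tex = (mass_g / length_m) * 1000
Substituting: Tex = (18.2 / 9109) * 1000
Intermediate: 18.2 / 9109 = 0.00199802 g/m
Tex = 0.00199802 * 1000 = 2.00 tex

2.00 tex


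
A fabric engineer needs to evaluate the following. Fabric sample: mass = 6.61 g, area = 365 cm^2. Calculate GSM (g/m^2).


Formula: GSM = mass_g / area_m2
Step 1: Convert area: 365 cm^2 = 365 / 10000 = 0.0365 m^2
Step 2: GSM = 6.61 g / 0.0365 m^2 = 181.1 g/m^2

181.1 g/m^2


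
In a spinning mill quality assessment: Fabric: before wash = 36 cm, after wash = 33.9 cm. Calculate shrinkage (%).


Formula: Shrinkage% = ((L_before - L_after) / L_before) * 100
Step 1: Shrinkage = 36 - 33.9 = 2.1 cm
Step 2: Shrinkage% = (2.1 / 36) * 100
Step 3: Shrinkage% = 0.058333 * 100 = 5.8333% ≈ 5.8%

5.8%


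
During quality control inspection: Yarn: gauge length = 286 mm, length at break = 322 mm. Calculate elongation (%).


Formula: Elongation (%) = ((L_break - L0) / L0) * 100
Step 1: Extension = 322 - 286 = 36 mm
Step 2: Elongation = (36 / 286) * 100
Step 3: Elongation = 0.125874 * 100 = 12.5874% ≈ 12.6%

12.6%


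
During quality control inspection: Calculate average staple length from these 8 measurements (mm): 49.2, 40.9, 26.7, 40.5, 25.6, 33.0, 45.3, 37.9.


Formula: Mean = sum of lengths / count
Sum = 49.2 + 40.9 + 26.7 + 40.5 + 25.6 + 33.0 + 45.3 + 37.9
Sum = 299.1 mm
Mean = 299.1 / 8 = 37.39 mm

37.39 mm


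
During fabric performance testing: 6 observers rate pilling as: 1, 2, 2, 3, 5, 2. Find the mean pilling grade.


Formula: Mean = sum / count
Sum = 1 + 2 + 2 + 3 + 5 + 2 = 15
Mean = 15 / 6 = 2.5

2.5


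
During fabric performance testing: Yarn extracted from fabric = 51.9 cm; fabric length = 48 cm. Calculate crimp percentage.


Formula: Crimp% = ((L_yarn - L_fabric) / L_fabric) * 100
Step 1: Extension = 51.9 - 48 = 3.9 cm
Step 2: Crimp% = (3.9 / 48) * 100
Step 3: Crimp% = 0.08125 * 100 = 8.125% ≈ 8.1%

8.1%


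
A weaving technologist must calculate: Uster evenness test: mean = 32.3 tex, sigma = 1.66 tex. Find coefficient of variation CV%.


Formula: CV% = (standard deviation / mean) * 100
Step 1: Ratio = 1.66 / 32.3 = 0.051393
Step 2: CV% = 0.051393 * 100 = 5.1393% ≈ 5.1%

5.1%


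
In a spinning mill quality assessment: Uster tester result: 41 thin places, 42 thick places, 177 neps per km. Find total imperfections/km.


Formula: Total = thin places + thick places + neps
Total = 41 + 42 + 177
Total = 260 imperfections/km

260 imperfections/km


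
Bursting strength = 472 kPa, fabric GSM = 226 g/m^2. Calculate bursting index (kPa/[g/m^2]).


Formula: Bursting Index = Bursting Strength / Fabric GSM
BI = 472 kPa / 226 g/m^2
BI = 2.088 kPa/(g/m^2)

2.088 kPa/(g/m^2)


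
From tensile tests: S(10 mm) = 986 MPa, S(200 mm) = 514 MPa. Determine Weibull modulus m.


Formula: m = ln(L1/L2) / ln(S2/S1)
Step 1: ln(L1/L2) = ln(10/200) = -2.99573
Step 2: S2/S1 = 514/986 = 0.5213
Step 3: ln(S2/S1) = ln(0.5213) = -0.65143
Step 4: m = -2.99573 / -0.65143 = 4.60

4.60 (Weibull m)
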